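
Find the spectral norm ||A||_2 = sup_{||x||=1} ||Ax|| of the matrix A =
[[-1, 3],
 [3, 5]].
||A||_2 = sqrt((44 + sqrt(1152))/2) ≈ 6.2426 (= sqrt(largest eigenvalue of A^T A))

||A||_2 = sigma_max(A) = sqrt(lambda_max(A^T A)). Form the symmetric matrix M = A^T A =
[[10, 12],
 [12, 34]].
Its characteristic polynomial (trace, determinant of M give the coefficients) is
  p(λ) = det(λ I - M) = λ^2 - 44λ + 196.
For λ^2 - 44λ + 196 the discriminant is 1152. It is nonnegative but not a perfect square, so the roots are real and irrational: λ = (44 ± sqrt(1152))/2 ≈ 38.9706, 5.0294.
So the eigenvalues of A^T A are ≈ 5.0294, 38.9706 (all ≥ 0, as they must be for A^T A). The largest is λ_max = (44 + sqrt(1152))/2 ≈ 38.9706, hence ||A||_2 = sqrt(λ_max) = sqrt((44 + sqrt(1152))/2) ≈ 6.2426.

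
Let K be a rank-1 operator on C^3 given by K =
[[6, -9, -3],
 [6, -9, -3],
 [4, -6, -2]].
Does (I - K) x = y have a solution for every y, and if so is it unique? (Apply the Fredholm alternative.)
(I - K) is invertible (det(I - K) = 6 ≠ 0), so for every y in C^3 the equation (I - K) x = y has a unique solution.

K has rank 1, so it is an outer product K = u v^T: every row of K is a multiple of one row vector. Reading off the entries, u = (-3, -3, -2) and v = (-2, 3, 1) (row i of K equals u_i·v^T). A rank-one matrix u v^T satisfies K u = u (v·u) and kills the (2)-dimensional subspace v^⊥, so its characteristic polynomial is lambda^2 (lambda - v·u) with v·u = tr K = -5. Hence the eigenvalues of I - K are 1 (multiplicity 2) and 1 - (-5) = 6, so det(I - K) = 6. (Direct check: I - K =
[[-5, 9, 3],
 [-6, 10, 3],
 [-4, 6, 3]]
has determinant 6.) The finite-dimensional Fredholm alternative says: either (I - K) is invertible, or ker(I - K) ≠ {0} and then range(I - K) = ker((I - K)^*)^⊥, with dim ker(I - K) = dim ker((I - K)^*). Since det(I - K) ≠ 0, 1 is not an eigenvalue of K and ker(I - K) = {0}, so we are in the first case: for every y there is a unique x = (I - K)^(-1) y. Explicitly, by the Sherman–Morrison formula, (I - u v^T)^(-1) = I + u v^T/(1 - v·u), i.e. (I - K)^(-1) = I + K/(6).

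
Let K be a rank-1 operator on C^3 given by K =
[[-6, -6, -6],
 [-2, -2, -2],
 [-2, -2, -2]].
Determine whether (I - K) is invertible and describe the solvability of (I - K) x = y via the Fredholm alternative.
(I - K) is invertible (det(I - K) = 11 ≠ 0), so for every y in C^3 the equation (I - K) x = y has a unique solution.

K has rank 1, so it is an outer product K = u v^T: every row of K is a multiple of one row vector. Reading off the entries, u = (-3, -1, -1) and v = (2, 2, 2) (row i of K equals u_i·v^T). A rank-one matrix u v^T satisfies K u = u (v·u) and kills the (2)-dimensional subspace v^⊥, so its characteristic polynomial is lambda^2 (lambda - v·u) with v·u = tr K = -10. Hence the eigenvalues of I - K are 1 (multiplicity 2) and 1 - (-10) = 11, so det(I - K) = 11. (Direct check: I - K =
[[7, 6, 6],
 [2, 3, 2],
 [2, 2, 3]]
has determinant 11.) The finite-dimensional Fredholm alternative says: either (I - K) is invertible, or ker(I - K) ≠ {0} and then range(I - K) = ker((I - K)^*)^⊥, with dim ker(I - K) = dim ker((I - K)^*). Since det(I - K) ≠ 0, 1 is not an eigenvalue of K and ker(I - K) = {0}, so we are in the first case: for every y there is a unique x = (I - K)^(-1) y. Explicitly, by the Sherman–Morrison formula, (I - u v^T)^(-1) = I + u v^T/(1 - v·u), i.e. (I - K)^(-1) = I + K/(11).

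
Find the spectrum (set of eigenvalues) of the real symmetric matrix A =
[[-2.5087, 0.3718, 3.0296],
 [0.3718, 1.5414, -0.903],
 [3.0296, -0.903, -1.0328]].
sigma(A) ≈ {-5, 1, 2}

A is real symmetric, so its spectrum consists of real eigenvalues. Expanding the characteristic polynomial of the displayed matrix gives
  det(λ I - A) = p(λ) = λ^3 + (2)λ^2 + (-13)λ + (10).
Solving p(λ) = 0 yields eigenvalues ≈ -5, 1, 2. (A is shown rounded to 4 decimals, so these recover the underlying integer eigenvalues to within that precision.)
Verification: the trace of A = -2 equals the sum of eigenvalues -2, and det(A) ≈ -9.9999 matches the eigenvalue product -10.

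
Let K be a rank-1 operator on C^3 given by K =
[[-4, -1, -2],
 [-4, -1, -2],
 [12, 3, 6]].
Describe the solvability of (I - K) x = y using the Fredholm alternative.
(I - K) is singular (det(I - K) = 0, i.e. 1 ∈ sigma(K)). (I - K) x = y is solvable iff y ⊥ ker((I - K)^*) = span{(-4, -1, -2)}, i.e. iff -4y_1 - y_2 - 2y_3 = 0. When solvable, the solutions are x = y + c·(1, 1, -3), c arbitrary (ker(I - K) = span{(1, 1, -3)}, dimension 1).

K has rank 1, so it is an outer product K = u v^T: every row of K is a multiple of one row vector. Reading off the entries, u = (1, 1, -3) and v = (-4, -1, -2) (row i of K equals u_i·v^T). A rank-one matrix u v^T satisfies K u = u (v·u) and kills the (2)-dimensional subspace v^⊥, so its characteristic polynomial is lambda^2 (lambda - v·u) with v·u = tr K = 1. Hence the eigenvalues of I - K are 1 (multiplicity 2) and 1 - (1) = 0, so det(I - K) = 0. (Direct check: I - K =
[[5, 1, 2],
 [4, 2, 2],
 [-12, -3, -5]]
has determinant 0.) So 1 is an eigenvalue of K and (I - K) is not invertible. The finite-dimensional Fredholm alternative says: either (I - K) is invertible, or ker(I - K) ≠ {0} and then range(I - K) = ker((I - K)^*)^⊥, with dim ker(I - K) = dim ker((I - K)^*). We are in the second case, so we need both kernels. Kernel of I - K: (I - K) u = u - u (v·u) = u - u = 0, so ker(I - K) = span{u} = span{(1, 1, -3)} (it is exactly 1-dimensional because rank(I - K) = 2). Kernel of the adjoint: K is real, so (I - K)^* = I - K^T = I - v u^T, and (I - v u^T) v = v - v (u·v) = 0; hence ker((I - K)^*) = span{v} = span{(-4, -1, -2)}. Therefore (I - K) x = y is solvable iff <y, v> = 0, i.e. iff -4y_1 - y_2 - 2y_3 = 0. When this holds, K y = u (v·y) = 0, so (I - K) y = y and x = y is a particular solution; the full solution set is the line x = y + c·u = y + c·(1, 1, -3), c ∈ C.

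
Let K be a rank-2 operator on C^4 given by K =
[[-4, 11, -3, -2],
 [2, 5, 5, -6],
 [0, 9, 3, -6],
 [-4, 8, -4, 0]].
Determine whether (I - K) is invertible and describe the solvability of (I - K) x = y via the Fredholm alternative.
(I - K) is invertible (det(I - K) = -71 ≠ 0), so for every y in C^4 the equation (I - K) x = y has a unique solution.

K has rank 2 and factors as K = U V^T = u1 v1^T + u2 v2^T with u1 = (3, 2, 3, 2), v1 = (0, 3, 1, -2), u2 = (-2, 1, 0, -2), v2 = (2, -1, 3, -2) (multiplying out reproduces the displayed K). The nonzero eigenvalues of U V^T coincide with those of the 2 x 2 matrix G = V^T U = [[v1·u1, v1·u2], [v2·u1, v2·u2]] = [[5, 7], [9, -1]], and by the Sylvester determinant identity det(I_4 - U V^T) = det(I_2 - V^T U) = det([[-4, -7], [-9, 2]]) = (-4)(2) - (-7)(-9) = -71. (Direct check: I - K =
[[5, -11, 3, 2],
 [-2, -4, -5, 6],
 [0, -9, -2, 6],
 [4, -8, 4, 1]]
has determinant -71.) The finite-dimensional Fredholm alternative says: either (I - K) is invertible, or ker(I - K) ≠ {0} and then range(I - K) = ker((I - K)^*)^⊥, with dim ker(I - K) = dim ker((I - K)^*). Since det(I - K) ≠ 0, 1 is not an eigenvalue of K and ker(I - K) = {0}, so we are in the first case: for every y there is a unique x = (I - K)^(-1) y. (Explicitly, by the Woodbury identity, (I - U V^T)^(-1) = I + U (I_2 - G)^(-1) V^T.)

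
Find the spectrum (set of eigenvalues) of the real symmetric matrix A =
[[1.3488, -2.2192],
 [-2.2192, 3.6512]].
sigma(A) ≈ {0, 5}

A is real symmetric, so its spectrum consists of real eigenvalues. Expanding the characteristic polynomial of the displayed matrix gives
  det(λ I - A) = p(λ) = λ^2 + (-5)λ + (0).
Solving p(λ) = 0 yields eigenvalues ≈ 0, 5. (A is shown rounded to 4 decimals, so these recover the underlying integer eigenvalues to within that precision.)
Verification: the trace of A = 5 equals the sum of eigenvalues 5, and det(A) ≈ -0.0001 matches the eigenvalue product 0.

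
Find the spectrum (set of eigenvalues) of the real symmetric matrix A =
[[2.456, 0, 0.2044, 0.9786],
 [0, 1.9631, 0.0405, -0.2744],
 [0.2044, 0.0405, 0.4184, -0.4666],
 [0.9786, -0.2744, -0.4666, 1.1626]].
sigma(A) ≈ {0, 1, 2, 3}

A is real symmetric, so its spectrum consists of real eigenvalues. Expanding the characteristic polynomial of the displayed matrix gives
  det(λ I - A) = p(λ) = λ^4 + (-6)λ^3 + (11)λ^2 + (-6)λ + (0).
Solving p(λ) = 0 yields eigenvalues ≈ 0, 1, 2, 3. (A is shown rounded to 4 decimals, so these recover the underlying integer eigenvalues to within that precision.)
Verification: the trace of A = 6 equals the sum of eigenvalues 6, and det(A) ≈ -0.0002 matches the eigenvalue product 0.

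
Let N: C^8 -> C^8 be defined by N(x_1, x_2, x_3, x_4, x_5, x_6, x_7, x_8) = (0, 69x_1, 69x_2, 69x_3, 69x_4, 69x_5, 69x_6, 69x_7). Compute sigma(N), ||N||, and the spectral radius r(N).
sigma(N) = {0}; ||N|| = 69; r(N) = 0. (N is nilpotent with N^8 = 0.)

On C^8, N is a strictly lower-triangular matrix with 69 on the subdiagonal and zeros elsewhere, so its characteristic polynomial is lambda^8 and every eigenvalue is 0: sigma(N) = {0}. For the operator norm, N e_i = 69e_{i+1} for i = 1, ..., 7 and N e_8 = 0, so the singular values of N are 69 (with multiplicity 7) and 0; hence ||N|| = 69. The spectral radius r(N) = max|lambda| = 0. Note ||N|| > r(N) — characteristic of non-normal nilpotent operators. Indeed N^8 = 0.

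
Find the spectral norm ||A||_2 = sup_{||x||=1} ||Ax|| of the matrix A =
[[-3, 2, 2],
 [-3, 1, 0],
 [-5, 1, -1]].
||A||_2 ≈ 6.9127 (= sqrt(largest eigenvalue of A^T A))

||A||_2 = sigma_max(A) = sqrt(lambda_max(A^T A)). Form the symmetric matrix M = A^T A =
[[43, -14, -1],
 [-14, 6, 3],
 [-1, 3, 5]].
Its characteristic polynomial (trace, sum of principal 2x2 minors, determinant of M give the coefficients) is
  p(λ) = det(λ I - M) = λ^3 - 54λ^2 + 297λ - 1.
No integer candidate from the rational root theorem (±divisors of 1) is a root, so the roots are irrational. The cubic discriminant is Δ = 152083953 > 0, so there are three distinct real roots. p(0) = -1 and p(1) = 243 have opposite signs, so a root lies in (0, 1); Newton's method refines it to λ ≈ 0.0034. p(6) = 53 and p(7) = -225 have opposite signs, so a root lies in (6, 7); Newton's method refines it to λ ≈ 6.2115. p(47) = -1505 and p(48) = 431 have opposite signs, so a root lies in (47, 48); Newton's method refines it to λ ≈ 47.7851. Check (Vieta): the three roots sum to 54, matching tr M = 54.
So the eigenvalues of A^T A are ≈ 0.0034, 6.2115, 47.7851 (all ≥ 0, as they must be for A^T A). The largest is λ_max ≈ 47.7851, hence ||A||_2 = sqrt(λ_max) ≈ 6.9127.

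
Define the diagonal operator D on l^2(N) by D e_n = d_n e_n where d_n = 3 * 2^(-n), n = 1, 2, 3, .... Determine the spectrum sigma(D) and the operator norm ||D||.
sigma(D) = {3 * 2^(-n) : n ≥ 1} ∪ {0}; ||D|| = 3/2

A bounded diagonal operator on l^2 with diagonal entries d_n has spectrum equal to the closure of {d_n : n ≥ 1}: every d_n is an eigenvalue (with eigenvector e_n), so {d_n} ⊂ sigma(D); the spectrum is closed, so its closure is too; and for lambda not in the closure, (D - lambda I) has bounded inverse (the diagonal entries 1/(d_n - lambda) are bounded). For our sequence d_n = 3 * 2^(-n), n = 1, 2, 3, ...:
  - {d_n} = {3 * 2^(-n) : n ≥ 1}; the only limit point is 0
  - closure = {3 * 2^(-n) : n ≥ 1} ∪ {0}
For the norm: a diagonal operator has ||D|| = sup_n |d_n|. Here d_n = 3 * 2^(-n) is positive and decreasing, so sup_n |d_n| = d_1 = 3/2. So ||D|| = 3/2.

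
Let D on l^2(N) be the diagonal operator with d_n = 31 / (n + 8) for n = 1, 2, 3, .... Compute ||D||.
||D|| = 31/9 (attained at n = 1)

For D diagonal, ||D|| = sup_n |d_n| = sup_n 31/(n + 8). This is positive and strictly decreasing in n, so the supremum is attained at n = 1: d_1 = 31/(1 + 8) = 31/9. Hence ||D|| = 31/9.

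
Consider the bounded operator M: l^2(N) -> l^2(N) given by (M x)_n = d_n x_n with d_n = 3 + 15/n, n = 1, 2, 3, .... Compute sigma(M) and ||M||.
sigma(M) = {3 + 15/n : n ≥ 1} ∪ {3}; ||M|| = 18

A bounded diagonal operator on l^2 with diagonal entries d_n has spectrum equal to the closure of {d_n : n ≥ 1}: every d_n is an eigenvalue (with eigenvector e_n), so {d_n} ⊂ sigma(M); the spectrum is closed, so its closure is too; and for lambda not in the closure, (M - lambda I) has bounded inverse (the diagonal entries 1/(d_n - lambda) are bounded). For our sequence d_n = 3 + 15/n, n = 1, 2, 3, ...:
  - {d_n} = {3 + 15/n : n ≥ 1}; the only limit point is 3
  - closure = {3 + 15/n : n ≥ 1} ∪ {3}
For the norm: a diagonal operator has ||M|| = sup_n |d_n|. Here d_n = 3 + 15/n is positive and decreasing, so sup_n |d_n| = d_1 = 3 + 15 = 18. So ||M|| = 18.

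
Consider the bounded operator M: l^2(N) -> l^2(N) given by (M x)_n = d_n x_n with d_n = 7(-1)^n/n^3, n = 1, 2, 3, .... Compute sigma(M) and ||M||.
sigma(M) = {7(-1)^n/n^3 : n ≥ 1} ∪ {0}; ||M|| = 7

A bounded diagonal operator on l^2 with diagonal entries d_n has spectrum equal to the closure of {d_n : n ≥ 1}: every d_n is an eigenvalue (with eigenvector e_n), so {d_n} ⊂ sigma(M); the spectrum is closed, so its closure is too; and for lambda not in the closure, (M - lambda I) has bounded inverse (the diagonal entries 1/(d_n - lambda) are bounded). For our sequence d_n = 7(-1)^n/n^3, n = 1, 2, 3, ...:
  - {d_n} = {7(-1)^n/n^3 : n ≥ 1}; the only limit point is 0
  - closure = {7(-1)^n/n^3 : n ≥ 1} ∪ {0}
For the norm: a diagonal operator has ||M|| = sup_n |d_n|. Here |d_n| = 7/n^3 is decreasing, so sup_n |d_n| = |d_1| = 7. So ||M|| = 7.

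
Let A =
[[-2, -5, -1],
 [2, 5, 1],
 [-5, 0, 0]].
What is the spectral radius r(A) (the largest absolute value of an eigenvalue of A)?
r(A) = (3 + sqrt(29))/2 ≈ 4.1926

The eigenvalues of A are the roots of its characteristic polynomial. With M = A (coefficients from the trace, the sum of principal 2x2 minors, and det A):
  p(λ) = det(λ I - M) = λ^3 - 3λ^2 - 5λ.
The constant term is 0, so λ = 0 is a root. Dividing out λ leaves p(λ) = λ(λ^2 - 3λ - 5). For λ^2 - 3λ - 5 the discriminant is 29. It is nonnegative but not a perfect square, so the roots are real and irrational: λ = (3 ± sqrt(29))/2 ≈ 4.1926, -1.1926.
Thus the eigenvalues (to 4 decimals) are 4.1926 (modulus 4.1926); -1.1926 (modulus 1.1926); 0 (modulus 0). The spectral radius is the largest modulus: r(A) = (3 + sqrt(29))/2 ≈ 4.1926. (Cross-check: r(A) ≤ ||A||_2 ≈ 8.0623; equality holds whenever A is normal, though it can also hold for some non-normal A.)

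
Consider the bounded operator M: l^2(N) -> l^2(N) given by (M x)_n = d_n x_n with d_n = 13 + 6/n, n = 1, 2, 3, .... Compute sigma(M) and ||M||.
sigma(M) = {13 + 6/n : n ≥ 1} ∪ {13}; ||M|| = 19

A bounded diagonal operator on l^2 with diagonal entries d_n has spectrum equal to the closure of {d_n : n ≥ 1}: every d_n is an eigenvalue (with eigenvector e_n), so {d_n} ⊂ sigma(M); the spectrum is closed, so its closure is too; and for lambda not in the closure, (M - lambda I) has bounded inverse (the diagonal entries 1/(d_n - lambda) are bounded). For our sequence d_n = 13 + 6/n, n = 1, 2, 3, ...:
  - {d_n} = {13 + 6/n : n ≥ 1}; the only limit point is 13
  - closure = {13 + 6/n : n ≥ 1} ∪ {13}
For the norm: a diagonal operator has ||M|| = sup_n |d_n|. Here d_n = 13 + 6/n is positive and decreasing, so sup_n |d_n| = d_1 = 13 + 6 = 19. So ||M|| = 19.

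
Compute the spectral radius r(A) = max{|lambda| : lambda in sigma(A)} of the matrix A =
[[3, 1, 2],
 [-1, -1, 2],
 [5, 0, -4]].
r(A) ≈ 4.9114

The eigenvalues of A are the roots of its characteristic polynomial. With M = A (coefficients from the trace, the sum of principal 2x2 minors, and det A):
  p(λ) = det(λ I - M) = λ^3 + 2λ^2 - 20λ - 28.
No integer candidate from the rational root theorem (±divisors of 28) is a root, so the roots are irrational. The cubic discriminant is Δ = 33488 > 0, so there are three distinct real roots. p(-5) = -3 and p(-4) = 20 have opposite signs, so a root lies in (-5, -4); Newton's method refines it to λ ≈ -4.9114. p(-2) = 12 and p(-1) = -7 have opposite signs, so a root lies in (-2, -1); Newton's method refines it to λ ≈ -1.3407. p(4) = -12 and p(5) = 47 have opposite signs, so a root lies in (4, 5); Newton's method refines it to λ ≈ 4.2521. Check (Vieta): the three roots sum to -2, matching tr M = -2.
Thus the eigenvalues (to 4 decimals) are -4.9114 (modulus 4.9114); -1.3407 (modulus 1.3407); 4.2521 (modulus 4.2521). The spectral radius is the largest modulus: r(A) ≈ 4.9114. (Cross-check: r(A) ≤ ||A||_2 ≈ 6.8306; equality holds whenever A is normal, though it can also hold for some non-normal A.)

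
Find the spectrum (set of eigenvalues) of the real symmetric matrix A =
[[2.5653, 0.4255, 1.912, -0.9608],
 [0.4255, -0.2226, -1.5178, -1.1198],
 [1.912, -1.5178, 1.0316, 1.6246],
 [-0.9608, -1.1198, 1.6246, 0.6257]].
sigma(A) ≈ {-2, -1, 3, 4}

A is real symmetric, so its spectrum consists of real eigenvalues. Expanding the characteristic polynomial of the displayed matrix gives
  det(λ I - A) = p(λ) = λ^4 + (-4)λ^3 + (-7)λ^2 + (22)λ + (23.9986).
Solving p(λ) = 0 yields eigenvalues ≈ -2, -1, 3, 4. (A is shown rounded to 4 decimals, so these recover the underlying integer eigenvalues to within that precision.)
Verification: the trace of A = 4 equals the sum of eigenvalues 4, and det(A) ≈ 23.9986 matches the eigenvalue product 24.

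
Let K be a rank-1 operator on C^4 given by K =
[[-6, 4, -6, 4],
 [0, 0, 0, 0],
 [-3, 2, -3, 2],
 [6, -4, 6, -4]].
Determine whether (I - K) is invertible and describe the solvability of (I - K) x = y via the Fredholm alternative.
(I - K) is invertible (det(I - K) = 14 ≠ 0), so for every y in C^4 the equation (I - K) x = y has a unique solution.

K has rank 1, so it is an outer product K = u v^T: every row of K is a multiple of one row vector. Reading off the entries, u = (2, 0, 1, -2) and v = (-3, 2, -3, 2) (row i of K equals u_i·v^T). A rank-one matrix u v^T satisfies K u = u (v·u) and kills the (3)-dimensional subspace v^⊥, so its characteristic polynomial is lambda^3 (lambda - v·u) with v·u = tr K = -13. Hence the eigenvalues of I - K are 1 (multiplicity 3) and 1 - (-13) = 14, so det(I - K) = 14. (Direct check: I - K =
[[7, -4, 6, -4],
 [0, 1, 0, 0],
 [3, -2, 4, -2],
 [-6, 4, -6, 5]]
has determinant 14.) The finite-dimensional Fredholm alternative says: either (I - K) is invertible, or ker(I - K) ≠ {0} and then range(I - K) = ker((I - K)^*)^⊥, with dim ker(I - K) = dim ker((I - K)^*). Since det(I - K) ≠ 0, 1 is not an eigenvalue of K and ker(I - K) = {0}, so we are in the first case: for every y there is a unique x = (I - K)^(-1) y. Explicitly, by the Sherman–Morrison formula, (I - u v^T)^(-1) = I + u v^T/(1 - v·u), i.e. (I - K)^(-1) = I + K/(14).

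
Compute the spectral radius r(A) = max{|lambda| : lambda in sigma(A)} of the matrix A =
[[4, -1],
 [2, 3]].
r(A) = sqrt(14) ≈ 3.7417

The eigenvalues of A are the roots of its characteristic polynomial. With M = A (coefficients from the trace and determinant):
  p(λ) = det(λ I - M) = λ^2 - 7λ + 14.
For λ^2 - 7λ + 14 the discriminant is -7. It is negative, so the roots are the complex-conjugate pair λ = 7/2 ± (sqrt(7)/2) i ≈ 3.5 ± 1.3229i. For a conjugate pair the product of the roots equals the constant term, so |λ|^2 = 14 and |λ| = sqrt(14) ≈ 3.7417.
Thus the eigenvalues (to 4 decimals) are 3.5 ± 1.3229i (modulus 3.7417). The spectral radius is the largest modulus: r(A) = sqrt(14) ≈ 3.7417. (Cross-check: r(A) ≤ ||A||_2 ≈ 4.515; equality holds whenever A is normal, though it can also hold for some non-normal A.)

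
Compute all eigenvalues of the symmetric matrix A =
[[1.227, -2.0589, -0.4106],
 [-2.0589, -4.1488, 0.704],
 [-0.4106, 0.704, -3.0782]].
sigma(A) ≈ {-5, -3, 2}

A is real symmetric, so its spectrum consists of real eigenvalues. Expanding the characteristic polynomial of the displayed matrix gives
  det(λ I - A) = p(λ) = λ^3 + (6)λ^2 + (-1)λ + (-30).
Solving p(λ) = 0 yields eigenvalues ≈ -5, -3, 2. (A is shown rounded to 4 decimals, so these recover the underlying integer eigenvalues to within that precision.)
Verification: the trace of A = -6 equals the sum of eigenvalues -6, and det(A) ≈ 30.0002 matches the eigenvalue product 30.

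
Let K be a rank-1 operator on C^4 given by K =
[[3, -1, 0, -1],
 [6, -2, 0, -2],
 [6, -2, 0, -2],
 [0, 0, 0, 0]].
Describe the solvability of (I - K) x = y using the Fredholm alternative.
(I - K) is singular (det(I - K) = 0, i.e. 1 ∈ sigma(K)). (I - K) x = y is solvable iff y ⊥ ker((I - K)^*) = span{(3, -1, 0, -1)}, i.e. iff 3y_1 - y_2 - y_4 = 0. When solvable, the solutions are x = y + c·(1, 2, 2, 0), c arbitrary (ker(I - K) = span{(1, 2, 2, 0)}, dimension 1).

K has rank 1, so it is an outer product K = u v^T: every row of K is a multiple of one row vector. Reading off the entries, u = (1, 2, 2, 0) and v = (3, -1, 0, -1) (row i of K equals u_i·v^T). A rank-one matrix u v^T satisfies K u = u (v·u) and kills the (3)-dimensional subspace v^⊥, so its characteristic polynomial is lambda^3 (lambda - v·u) with v·u = tr K = 1. Hence the eigenvalues of I - K are 1 (multiplicity 3) and 1 - (1) = 0, so det(I - K) = 0. (Direct check: I - K =
[[-2, 1, 0, 1],
 [-6, 3, 0, 2],
 [-6, 2, 1, 2],
 [0, 0, 0, 1]]
has determinant 0.) So 1 is an eigenvalue of K and (I - K) is not invertible. The finite-dimensional Fredholm alternative says: either (I - K) is invertible, or ker(I - K) ≠ {0} and then range(I - K) = ker((I - K)^*)^⊥, with dim ker(I - K) = dim ker((I - K)^*). We are in the second case, so we need both kernels. Kernel of I - K: (I - K) u = u - u (v·u) = u - u = 0, so ker(I - K) = span{u} = span{(1, 2, 2, 0)} (it is exactly 1-dimensional because rank(I - K) = 3). Kernel of the adjoint: K is real, so (I - K)^* = I - K^T = I - v u^T, and (I - v u^T) v = v - v (u·v) = 0; hence ker((I - K)^*) = span{v} = span{(3, -1, 0, -1)}. Therefore (I - K) x = y is solvable iff <y, v> = 0, i.e. iff 3y_1 - y_2 - y_4 = 0. When this holds, K y = u (v·y) = 0, so (I - K) y = y and x = y is a particular solution; the full solution set is the line x = y + c·u = y + c·(1, 2, 2, 0), c ∈ C.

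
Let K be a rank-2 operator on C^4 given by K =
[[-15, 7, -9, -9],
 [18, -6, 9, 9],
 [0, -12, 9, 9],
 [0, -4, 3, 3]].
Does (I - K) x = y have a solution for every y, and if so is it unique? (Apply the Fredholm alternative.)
(I - K) is invertible (det(I - K) = -134 ≠ 0), so for every y in C^4 the equation (I - K) x = y has a unique solution.

K has rank 2 and factors as K = U V^T = u1 v1^T + u2 v2^T with u1 = (-2, 3, -3, -1), v1 = (3, 1, 0, 0), u2 = (3, -3, -3, -1), v2 = (-3, 3, -3, -3) (multiplying out reproduces the displayed K). The nonzero eigenvalues of U V^T coincide with those of the 2 x 2 matrix G = V^T U = [[v1·u1, v1·u2], [v2·u1, v2·u2]] = [[-3, 6], [27, -6]], and by the Sylvester determinant identity det(I_4 - U V^T) = det(I_2 - V^T U) = det([[4, -6], [-27, 7]]) = (4)(7) - (-6)(-27) = -134. (Direct check: I - K =
[[16, -7, 9, 9],
 [-18, 7, -9, -9],
 [0, 12, -8, -9],
 [0, 4, -3, -2]]
has determinant -134.) The finite-dimensional Fredholm alternative says: either (I - K) is invertible, or ker(I - K) ≠ {0} and then range(I - K) = ker((I - K)^*)^⊥, with dim ker(I - K) = dim ker((I - K)^*). Since det(I - K) ≠ 0, 1 is not an eigenvalue of K and ker(I - K) = {0}, so we are in the first case: for every y there is a unique x = (I - K)^(-1) y. (Explicitly, by the Woodbury identity, (I - U V^T)^(-1) = I + U (I_2 - G)^(-1) V^T.)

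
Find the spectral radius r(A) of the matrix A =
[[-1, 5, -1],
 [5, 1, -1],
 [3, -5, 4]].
r(A) ≈ 6.278

The eigenvalues of A are the roots of its characteristic polynomial. With M = A (coefficients from the trace, the sum of principal 2x2 minors, and det A):
  p(λ) = det(λ I - M) = λ^3 - 4λ^2 - 28λ + 86.
No integer candidate from the rational root theorem (±divisors of 86) is a root, so the roots are irrational. The cubic discriminant is Δ = 96052 > 0, so there are three distinct real roots. p(-6) = -106 and p(-5) = 1 have opposite signs, so a root lies in (-6, -5); Newton's method refines it to λ ≈ -5.0115. p(2) = 22 and p(3) = -7 have opposite signs, so a root lies in (2, 3); Newton's method refines it to λ ≈ 2.7335. p(6) = -10 and p(7) = 37 have opposite signs, so a root lies in (6, 7); Newton's method refines it to λ ≈ 6.278. Check (Vieta): the three roots sum to 4, matching tr M = 4.
Thus the eigenvalues (to 4 decimals) are -5.0115 (modulus 5.0115); 2.7335 (modulus 2.7335); 6.278 (modulus 6.278). The spectral radius is the largest modulus: r(A) ≈ 6.278. (Cross-check: r(A) ≤ ||A||_2 ≈ 8.539; equality holds whenever A is normal, though it can also hold for some non-normal A.)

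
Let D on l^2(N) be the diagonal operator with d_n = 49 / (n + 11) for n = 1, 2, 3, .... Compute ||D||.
||D|| = 49/12 (attained at n = 1)

For D diagonal, ||D|| = sup_n |d_n| = sup_n 49/(n + 11). This is positive and strictly decreasing in n, so the supremum is attained at n = 1: d_1 = 49/(1 + 11) = 49/12. Hence ||D|| = 49/12.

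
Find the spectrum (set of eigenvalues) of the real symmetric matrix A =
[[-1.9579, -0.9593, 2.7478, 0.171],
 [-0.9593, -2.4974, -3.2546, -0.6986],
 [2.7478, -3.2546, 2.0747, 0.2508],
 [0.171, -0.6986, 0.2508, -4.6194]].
sigma(A) ≈ {-5, -4, -3, 5}

A is real symmetric, so its spectrum consists of real eigenvalues. Expanding the characteristic polynomial of the displayed matrix gives
  det(λ I - A) = p(λ) = λ^4 + (7)λ^3 + (-13)λ^2 + (-175.0013)λ + (-300.0037).
Solving p(λ) = 0 yields eigenvalues ≈ -5, -4, -3, 5. (A is shown rounded to 4 decimals, so these recover the underlying integer eigenvalues to within that precision.)
Verification: the trace of A = -7 equals the sum of eigenvalues -7, and det(A) ≈ -300.0037 matches the eigenvalue product -300.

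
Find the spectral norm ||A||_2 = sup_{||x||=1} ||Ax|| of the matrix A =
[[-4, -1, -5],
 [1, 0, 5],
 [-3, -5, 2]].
||A||_2 ≈ 8.0097 (= sqrt(largest eigenvalue of A^T A))

||A||_2 = sigma_max(A) = sqrt(lambda_max(A^T A)). Form the symmetric matrix M = A^T A =
[[26, 19, 19],
 [19, 26, -5],
 [19, -5, 54]].
Its characteristic polynomial (trace, sum of principal 2x2 minors, determinant of M give the coefficients) is
  p(λ) = det(λ I - M) = λ^3 - 106λ^2 + 2737λ - 3364.
No integer candidate from the rational root theorem (±divisors of 3364) is a root, so the roots are irrational. The cubic discriminant is Δ = 3393067328 > 0, so there are three distinct real roots. p(1) = -732 and p(2) = 1694 have opposite signs, so a root lies in (1, 2); Newton's method refines it to λ ≈ 1.293. p(40) = 516 and p(41) = -412 have opposite signs, so a root lies in (40, 41); Newton's method refines it to λ ≈ 40.5519. p(64) = -228 and p(65) = 1316 have opposite signs, so a root lies in (64, 65); Newton's method refines it to λ ≈ 64.1551. Check (Vieta): the three roots sum to 106, matching tr M = 106.
So the eigenvalues of A^T A are ≈ 1.293, 40.5519, 64.1551 (all ≥ 0, as they must be for A^T A). The largest is λ_max ≈ 64.1551, hence ||A||_2 = sqrt(λ_max) ≈ 8.0097.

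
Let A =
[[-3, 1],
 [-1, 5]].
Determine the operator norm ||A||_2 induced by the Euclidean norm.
||A||_2 = sqrt((36 + sqrt(512))/2) ≈ 5.4142 (= sqrt(largest eigenvalue of A^T A))

||A||_2 = sigma_max(A) = sqrt(lambda_max(A^T A)). Form the symmetric matrix M = A^T A =
[[10, -8],
 [-8, 26]].
Its characteristic polynomial (trace, determinant of M give the coefficients) is
  p(λ) = det(λ I - M) = λ^2 - 36λ + 196.
For λ^2 - 36λ + 196 the discriminant is 512. It is nonnegative but not a perfect square, so the roots are real and irrational: λ = (36 ± sqrt(512))/2 ≈ 29.3137, 6.6863.
So the eigenvalues of A^T A are ≈ 6.6863, 29.3137 (all ≥ 0, as they must be for A^T A). The largest is λ_max = (36 + sqrt(512))/2 ≈ 29.3137, hence ||A||_2 = sqrt(λ_max) = sqrt((36 + sqrt(512))/2) ≈ 5.4142.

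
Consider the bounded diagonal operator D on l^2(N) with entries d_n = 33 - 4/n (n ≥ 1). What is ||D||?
||D|| = 33

For a diagonal operator on l^2 with entries d_n, ||D|| = sup_n |d_n|. Here d_1 = 29, d_2 = 31, ..., and d_n = 33 - 4/n increases monotonically toward 33. All terms lie in [29, 33), so |d_n| = d_n and the supremum is the limit 33, which is not attained by any individual d_n. Hence ||D|| = 33.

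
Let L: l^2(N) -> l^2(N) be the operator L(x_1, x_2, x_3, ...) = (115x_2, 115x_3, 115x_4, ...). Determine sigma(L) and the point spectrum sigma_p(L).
sigma(L) = closed disk {z in C : |z| ≤ 115}; sigma_p(L) = open disk {z in C : |z| < 115}

Note L = 115·V where V is the unit left shift (V x)_k = x_{k+1}; so sigma(L) = 115·sigma(V) and ||L|| = 115||V||. ||L x||^2 = 13225sum_{k≥2} |x_k|^2 ≤ 13225||x||^2, with equality on {x : x_1 = 0}, so ||L|| = 115. For any lambda with |lambda| < 115, set r = lambda/115 (|r| < 1); the vector x = (1, r, r^2, ...) is in l^2 and satisfies L x = 115(r, r^2, ...) = lambda x, so lambda is an eigenvalue. On the boundary |lambda| = 115 the geometric series diverges, so no l^2 eigenvector exists, but these lambda lie in the approximate point spectrum. Hence sigma(L) is the closed disk of radius 115 and sigma_p(L) is the open disk.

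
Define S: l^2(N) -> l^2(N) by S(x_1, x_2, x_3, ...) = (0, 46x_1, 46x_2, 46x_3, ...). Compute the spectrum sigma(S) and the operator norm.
sigma(S) = closed disk {z in C : |z| ≤ 46}; ||S|| = 46

Note S = 46·U where U is the unit right shift (U x)_k = x_{k-1} (with x_0 := 0); so ||S|| = 46||U|| and sigma(S) = 46·sigma(U). ||S x||^2 = sum_{k≥1} |46x_k|^2 = 2116||x||^2, so ||S|| = 46 and sigma(S) ⊂ {|z| ≤ 46}. For any |lambda| < 46, the equation (S - lambda I) x = 0 forces x_1 = 0, then 46x_k = lambda x_{k+1} ⇒ x = 0, so S has no eigenvalues. But (S - lambda I) is not surjective for |lambda| < 46: solving (S - lambda I) x = e_1 would require x_n proportional to (lambda/46)^(-n), which is not in l^2. So every |lambda| < 46 lies in the residual spectrum. The boundary |lambda| = 46 is in the approximate point spectrum (the spectrum is closed). Hence sigma(S) is the closed disk of radius 46.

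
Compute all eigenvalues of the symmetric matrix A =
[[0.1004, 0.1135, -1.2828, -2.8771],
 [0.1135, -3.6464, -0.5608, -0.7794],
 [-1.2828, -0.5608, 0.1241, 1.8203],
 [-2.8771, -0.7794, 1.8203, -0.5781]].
sigma(A) ≈ {-4, -3, -1, 4}

A is real symmetric, so its spectrum consists of real eigenvalues. Expanding the characteristic polynomial of the displayed matrix gives
  det(λ I - A) = p(λ) = λ^4 + (4)λ^3 + (-13)λ^2 + (-63.9984)λ + (-48).
Solving p(λ) = 0 yields eigenvalues ≈ -4, -3, -1, 4. (A is shown rounded to 4 decimals, so these recover the underlying integer eigenvalues to within that precision.)
Verification: the trace of A = -4 equals the sum of eigenvalues -4, and det(A) ≈ -47.9991 matches the eigenvalue product -48.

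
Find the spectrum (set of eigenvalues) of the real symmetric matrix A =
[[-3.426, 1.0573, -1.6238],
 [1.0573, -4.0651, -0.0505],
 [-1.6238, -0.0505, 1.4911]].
sigma(A) ≈ {-5, -3, 2}

A is real symmetric, so its spectrum consists of real eigenvalues. Expanding the characteristic polynomial of the displayed matrix gives
  det(λ I - A) = p(λ) = λ^3 + (6)λ^2 + (-1)λ + (-30).
Solving p(λ) = 0 yields eigenvalues ≈ -5, -3, 2. (A is shown rounded to 4 decimals, so these recover the underlying integer eigenvalues to within that precision.)
Verification: the trace of A = -6 equals the sum of eigenvalues -6, and det(A) ≈ 30.0004 matches the eigenvalue product 30.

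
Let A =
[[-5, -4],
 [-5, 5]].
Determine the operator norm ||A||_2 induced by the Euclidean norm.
||A||_2 = sqrt((91 + sqrt(181))/2) ≈ 7.2268 (= sqrt(largest eigenvalue of A^T A))

||A||_2 = sigma_max(A) = sqrt(lambda_max(A^T A)). Form the symmetric matrix M = A^T A =
[[50, -5],
 [-5, 41]].
Its characteristic polynomial (trace, determinant of M give the coefficients) is
  p(λ) = det(λ I - M) = λ^2 - 91λ + 2025.
For λ^2 - 91λ + 2025 the discriminant is 181. It is nonnegative but not a perfect square, so the roots are real and irrational: λ = (91 ± sqrt(181))/2 ≈ 52.2268, 38.7732.
So the eigenvalues of A^T A are ≈ 38.7732, 52.2268 (all ≥ 0, as they must be for A^T A). The largest is λ_max = (91 + sqrt(181))/2 ≈ 52.2268, hence ||A||_2 = sqrt(λ_max) = sqrt((91 + sqrt(181))/2) ≈ 7.2268.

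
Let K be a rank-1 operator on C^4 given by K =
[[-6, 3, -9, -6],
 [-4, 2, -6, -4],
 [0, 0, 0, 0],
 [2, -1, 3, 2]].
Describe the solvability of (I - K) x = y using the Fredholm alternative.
(I - K) is invertible (det(I - K) = 3 ≠ 0), so for every y in C^4 the equation (I - K) x = y has a unique solution.

K has rank 1, so it is an outer product K = u v^T: every row of K is a multiple of one row vector. Reading off the entries, u = (-3, -2, 0, 1) and v = (2, -1, 3, 2) (row i of K equals u_i·v^T). A rank-one matrix u v^T satisfies K u = u (v·u) and kills the (3)-dimensional subspace v^⊥, so its characteristic polynomial is lambda^3 (lambda - v·u) with v·u = tr K = -2. Hence the eigenvalues of I - K are 1 (multiplicity 3) and 1 - (-2) = 3, so det(I - K) = 3. (Direct check: I - K =
[[7, -3, 9, 6],
 [4, -1, 6, 4],
 [0, 0, 1, 0],
 [-2, 1, -3, -1]]
has determinant 3.) The finite-dimensional Fredholm alternative says: either (I - K) is invertible, or ker(I - K) ≠ {0} and then range(I - K) = ker((I - K)^*)^⊥, with dim ker(I - K) = dim ker((I - K)^*). Since det(I - K) ≠ 0, 1 is not an eigenvalue of K and ker(I - K) = {0}, so we are in the first case: for every y there is a unique x = (I - K)^(-1) y. Explicitly, by the Sherman–Morrison formula, (I - u v^T)^(-1) = I + u v^T/(1 - v·u), i.e. (I - K)^(-1) = I + K/(3).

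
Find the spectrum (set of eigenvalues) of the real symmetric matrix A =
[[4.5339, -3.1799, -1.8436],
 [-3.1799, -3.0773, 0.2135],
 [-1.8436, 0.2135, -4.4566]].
sigma(A) ≈ {-5, -4, 6}

A is real symmetric, so its spectrum consists of real eigenvalues. Expanding the characteristic polynomial of the displayed matrix gives
  det(λ I - A) = p(λ) = λ^3 + (3)λ^2 + (-34)λ + (-120).
Solving p(λ) = 0 yields eigenvalues ≈ -5, -4, 6. (A is shown rounded to 4 decimals, so these recover the underlying integer eigenvalues to within that precision.)
Verification: the trace of A = -3 equals the sum of eigenvalues -3, and det(A) ≈ 119.9993 matches the eigenvalue product 120.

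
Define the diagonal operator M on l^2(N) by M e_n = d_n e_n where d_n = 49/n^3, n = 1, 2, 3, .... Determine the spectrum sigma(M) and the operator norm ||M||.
sigma(M) = {49/n^3 : n ≥ 1} ∪ {0}; ||M|| = 49

A bounded diagonal operator on l^2 with diagonal entries d_n has spectrum equal to the closure of {d_n : n ≥ 1}: every d_n is an eigenvalue (with eigenvector e_n), so {d_n} ⊂ sigma(M); the spectrum is closed, so its closure is too; and for lambda not in the closure, (M - lambda I) has bounded inverse (the diagonal entries 1/(d_n - lambda) are bounded). For our sequence d_n = 49/n^3, n = 1, 2, 3, ...:
  - {d_n} = {49/n^3 : n ≥ 1}; the only limit point is 0
  - closure = {49/n^3 : n ≥ 1} ∪ {0}
For the norm: a diagonal operator has ||M|| = sup_n |d_n|. Here d_n = 49/n^3 is positive and decreasing, so sup_n |d_n| = d_1 = 49. So ||M|| = 49.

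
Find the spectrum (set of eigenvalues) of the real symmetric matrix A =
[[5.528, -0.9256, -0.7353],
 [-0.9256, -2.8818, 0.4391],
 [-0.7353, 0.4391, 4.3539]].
sigma(A) ≈ {-3, 4, 6}

A is real symmetric, so its spectrum consists of real eigenvalues. Expanding the characteristic polynomial of the displayed matrix gives
  det(λ I - A) = p(λ) = λ^3 + (-7)λ^2 + (-6)λ + (72).
Solving p(λ) = 0 yields eigenvalues ≈ -3, 4, 6. (A is shown rounded to 4 decimals, so these recover the underlying integer eigenvalues to within that precision.)
Verification: the trace of A = 7 equals the sum of eigenvalues 7, and det(A) ≈ -72.0004 matches the eigenvalue product -72.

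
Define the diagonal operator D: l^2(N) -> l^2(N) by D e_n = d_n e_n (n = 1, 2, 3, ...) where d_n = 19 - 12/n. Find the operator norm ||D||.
||D|| = 19

For a diagonal operator on l^2 with entries d_n, ||D|| = sup_n |d_n|. Here d_1 = 7, d_2 = 13, ..., and d_n = 19 - 12/n increases monotonically toward 19. All terms lie in [7, 19), so |d_n| = d_n and the supremum is the limit 19, which is not attained by any individual d_n. Hence ||D|| = 19.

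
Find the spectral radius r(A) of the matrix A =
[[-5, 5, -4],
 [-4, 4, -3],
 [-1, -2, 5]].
r(A) ≈ 6.304

The eigenvalues of A are the roots of its characteristic polynomial. With M = A (coefficients from the trace, the sum of principal 2x2 minors, and det A):
  p(λ) = det(λ I - M) = λ^3 - 4λ^2 - 15λ + 3.
No integer candidate from the rational root theorem (±divisors of 3) is a root, so the roots are irrational. The cubic discriminant is Δ = 20865 > 0, so there are three distinct real roots. p(-3) = -15 and p(-2) = 9 have opposite signs, so a root lies in (-3, -2); Newton's method refines it to λ ≈ -2.4947. p(0) = 3 and p(1) = -15 have opposite signs, so a root lies in (0, 1); Newton's method refines it to λ ≈ 0.1908. p(6) = -15 and p(7) = 45 have opposite signs, so a root lies in (6, 7); Newton's method refines it to λ ≈ 6.304. Check (Vieta): the three roots sum to 4, matching tr M = 4.
Thus the eigenvalues (to 4 decimals) are -2.4947 (modulus 2.4947); 0.1908 (modulus 0.1908); 6.304 (modulus 6.304). The spectral radius is the largest modulus: r(A) ≈ 6.304. (Cross-check: r(A) ≤ ||A||_2 ≈ 10.8702; equality holds whenever A is normal, though it can also hold for some non-normal A.)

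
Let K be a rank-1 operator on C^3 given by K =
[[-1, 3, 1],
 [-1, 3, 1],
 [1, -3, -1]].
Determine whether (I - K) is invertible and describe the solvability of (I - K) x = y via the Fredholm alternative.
(I - K) is singular (det(I - K) = 0, i.e. 1 ∈ sigma(K)). (I - K) x = y is solvable iff y ⊥ ker((I - K)^*) = span{(-1, 3, 1)}, i.e. iff -y_1 + 3y_2 + y_3 = 0. When solvable, the solutions are x = y + c·(1, 1, -1), c arbitrary (ker(I - K) = span{(1, 1, -1)}, dimension 1).

K has rank 1, so it is an outer product K = u v^T: every row of K is a multiple of one row vector. Reading off the entries, u = (1, 1, -1) and v = (-1, 3, 1) (row i of K equals u_i·v^T). A rank-one matrix u v^T satisfies K u = u (v·u) and kills the (2)-dimensional subspace v^⊥, so its characteristic polynomial is lambda^2 (lambda - v·u) with v·u = tr K = 1. Hence the eigenvalues of I - K are 1 (multiplicity 2) and 1 - (1) = 0, so det(I - K) = 0. (Direct check: I - K =
[[2, -3, -1],
 [1, -2, -1],
 [-1, 3, 2]]
has determinant 0.) So 1 is an eigenvalue of K and (I - K) is not invertible. The finite-dimensional Fredholm alternative says: either (I - K) is invertible, or ker(I - K) ≠ {0} and then range(I - K) = ker((I - K)^*)^⊥, with dim ker(I - K) = dim ker((I - K)^*). We are in the second case, so we need both kernels. Kernel of I - K: (I - K) u = u - u (v·u) = u - u = 0, so ker(I - K) = span{u} = span{(1, 1, -1)} (it is exactly 1-dimensional because rank(I - K) = 2). Kernel of the adjoint: K is real, so (I - K)^* = I - K^T = I - v u^T, and (I - v u^T) v = v - v (u·v) = 0; hence ker((I - K)^*) = span{v} = span{(-1, 3, 1)}. Therefore (I - K) x = y is solvable iff <y, v> = 0, i.e. iff -y_1 + 3y_2 + y_3 = 0. When this holds, K y = u (v·y) = 0, so (I - K) y = y and x = y is a particular solution; the full solution set is the line x = y + c·u = y + c·(1, 1, -1), c ∈ C.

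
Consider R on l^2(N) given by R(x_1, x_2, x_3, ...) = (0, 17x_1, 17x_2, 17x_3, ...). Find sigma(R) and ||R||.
sigma(R) = closed disk {z in C : |z| ≤ 17}; ||R|| = 17

Note R = 17·U where U is the unit right shift (U x)_k = x_{k-1} (with x_0 := 0); so ||R|| = 17||U|| and sigma(R) = 17·sigma(U). ||R x||^2 = sum_{k≥1} |17x_k|^2 = 289||x||^2, so ||R|| = 17 and sigma(R) ⊂ {|z| ≤ 17}. For any |lambda| < 17, the equation (R - lambda I) x = 0 forces x_1 = 0, then 17x_k = lambda x_{k+1} ⇒ x = 0, so R has no eigenvalues. But (R - lambda I) is not surjective for |lambda| < 17: solving (R - lambda I) x = e_1 would require x_n proportional to (lambda/17)^(-n), which is not in l^2. So every |lambda| < 17 lies in the residual spectrum. The boundary |lambda| = 17 is in the approximate point spectrum (the spectrum is closed). Hence sigma(R) is the closed disk of radius 17.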